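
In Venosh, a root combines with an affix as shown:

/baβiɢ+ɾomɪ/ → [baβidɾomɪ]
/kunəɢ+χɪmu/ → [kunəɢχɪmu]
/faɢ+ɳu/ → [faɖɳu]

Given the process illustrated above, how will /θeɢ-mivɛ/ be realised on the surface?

[θebmivɛ]

The data show regressive place assimilation: /ɢ/ → [d] before /ɾ/; /ɢ/ → [ɖ] before /ɳ/. In each pair only place changes, matching the following consonant, while manner and voice stay constant.
Nothing changes in [kunəɢχɪmu]: there the adjacent consonants already agree in place (/ɢ/ and /χ/ are both uvular), so this form is consistent with the same rule.
The rule targets /ɢ/ (voiced uvular stop), which sits before the trigger /m/ (bilabial).
Changing only its place to bilabial gives [b] — the voiced bilabial stop.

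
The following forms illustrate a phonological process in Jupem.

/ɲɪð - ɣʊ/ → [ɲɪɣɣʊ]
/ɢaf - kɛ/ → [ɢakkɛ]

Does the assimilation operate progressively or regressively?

regressive

Underlying /ð/ is realised as [ɣ] next to /ɣ/; /ɣ/ itself does not change.
The output [ɣ] is identical to the trigger /ɣ/ — every feature (place, manner, voicing) has been copied — so this is total assimilation.
The other form behaves the same way: /f/ → [k] before /k/ — in each case the output is a copy of the following consonant.
Since the segment that changes precedes the conditioning segment, the assimilation is regressive.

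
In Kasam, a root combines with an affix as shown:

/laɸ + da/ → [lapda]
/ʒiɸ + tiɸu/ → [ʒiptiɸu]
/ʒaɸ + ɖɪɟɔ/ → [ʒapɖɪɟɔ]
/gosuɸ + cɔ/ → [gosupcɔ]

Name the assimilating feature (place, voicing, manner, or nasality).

manner

Comparing underlying and surface forms, /ɸ/ → [p] is the alternation; the neighbouring /d/ is constant.
The change fricative → stop matches the manner of the following /d/, identifying this as manner assimilation.
The other alternating forms pattern the same way: /ɸ/ → [p] before /t/ (fricative → stop, matching a stop); /ɸ/ → [p] before /ɖ/ (fricative → stop, matching a stop); /ɸ/ → [p] before /c/ (fricative → stop, matching a stop) — only manner changes, and always toward the following segment.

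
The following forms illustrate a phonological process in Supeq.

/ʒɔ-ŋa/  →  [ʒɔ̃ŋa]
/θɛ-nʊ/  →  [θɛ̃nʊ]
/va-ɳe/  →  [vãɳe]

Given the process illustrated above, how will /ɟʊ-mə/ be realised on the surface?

The data show regressive nasality assimilation (vowel nasalisation): /ɔ/ → [ɔ̃] before /ŋ/; /ɛ/ → [ɛ̃] before /n/; /a/ → [ã] before /ɳ/ — a vowel is nasalised by an immediately following nasal consonant.
The vowel /ʊ/ is adjacent to the following nasal /m/, so it acquires [+nasal] and surfaces as [ʊ̃].

[ɟʊ̃mə]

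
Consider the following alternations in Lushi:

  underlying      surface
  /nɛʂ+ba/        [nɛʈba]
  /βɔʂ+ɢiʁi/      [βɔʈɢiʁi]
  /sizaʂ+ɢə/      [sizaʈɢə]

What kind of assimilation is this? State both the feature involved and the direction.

The segment that alternates is /ʂ/, which surfaces as [ʈ] when adjacent to /b/.
/ʂ/ is a fricative while /b/ is a stop; the output [ʈ] is a stop, matching the trigger — so the feature that spreads is manner.
Place and voice are unchanged, so the assimilation is partial, not total.
Checking the remaining alternation: /ʂ/ → [ʈ] before /ɢ/ (fricative → stop, matching a stop) — only manner changes, and always toward the following segment.
The trigger is the following segment, so the direction is regressive (anticipatory).

regressive manner assimilation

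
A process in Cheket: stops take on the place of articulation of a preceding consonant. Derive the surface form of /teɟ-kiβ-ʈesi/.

/k/ is a voiceless velar stop. The preceding trigger /ɟ/ is palatal, so /k/ must become palatal as well.
The voiceless palatal stop is [c], so /k/ → [c].
At the second juncture, /ʈ/ likewise becomes [p] adjacent to /β/.

[teɟciβpesi]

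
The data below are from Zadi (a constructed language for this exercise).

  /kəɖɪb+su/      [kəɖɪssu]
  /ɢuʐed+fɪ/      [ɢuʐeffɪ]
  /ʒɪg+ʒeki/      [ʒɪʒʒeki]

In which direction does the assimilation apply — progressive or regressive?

The segment that alternates is /b/, which surfaces as [s] when adjacent to /s/.
The output [s] is identical to the trigger /s/ — every feature (place, manner, voicing) has been copied — so this is total assimilation.
The remaining alternations confirm this: /d/ → [f] before /f/; /g/ → [ʒ] before /ʒ/ — in each case the output is a copy of the following consonant.
The trigger is the following segment, so the direction is regressive (anticipatory).

regressive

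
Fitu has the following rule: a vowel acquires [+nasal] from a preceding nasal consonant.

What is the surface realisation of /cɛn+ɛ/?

/ɛ/ sits next to the nasal /n/ and is therefore nasalised to [ɛ̃].

[cɛnɛ̃]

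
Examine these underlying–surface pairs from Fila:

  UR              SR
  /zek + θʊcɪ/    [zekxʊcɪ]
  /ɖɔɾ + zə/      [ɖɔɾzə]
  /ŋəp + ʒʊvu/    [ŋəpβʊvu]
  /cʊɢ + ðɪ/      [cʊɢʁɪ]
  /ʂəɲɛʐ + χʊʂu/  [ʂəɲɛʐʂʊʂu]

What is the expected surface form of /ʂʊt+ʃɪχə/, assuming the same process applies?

The data show progressive place assimilation: /θ/ → [x] after /k/; /ʒ/ → [β] after /p/; /ð/ → [ʁ] after /ɢ/; /χ/ → [ʂ] after /ʐ/. In each pair only place changes, matching the preceding consonant, while manner and voice stay constant.
Nothing changes in [ɖɔɾzə]: there the adjacent consonants already agree in place (/z/ and /ɾ/ are both alveolar), so this form is consistent with the same rule.
The rule targets /ʃ/ (voiceless postalveolar fricative), which sits after the trigger /t/ (alveolar).
A voiceless alveolar fricative is [s], so the surface segment is [s].

[ʂʊtsɪχə]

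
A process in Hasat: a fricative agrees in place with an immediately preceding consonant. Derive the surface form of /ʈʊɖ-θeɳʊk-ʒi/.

The rule targets /θ/ (voiceless dental fricative), which sits after the trigger /ɖ/ (retroflex).
The voiceless retroflex fricative is [ʂ], so /θ/ → [ʂ].
At the second juncture, /ʒ/ likewise becomes [ɣ] adjacent to /k/.

[ʈʊɖʂeɳʊkɣi]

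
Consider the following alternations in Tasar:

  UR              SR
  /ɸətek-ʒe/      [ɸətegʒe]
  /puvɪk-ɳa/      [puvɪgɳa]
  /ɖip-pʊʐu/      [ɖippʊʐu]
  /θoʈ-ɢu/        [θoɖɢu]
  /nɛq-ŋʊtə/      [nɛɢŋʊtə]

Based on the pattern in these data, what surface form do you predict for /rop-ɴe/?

The data show regressive voicing assimilation: /k/ → [g] before /ʒ/; /k/ → [g] before /ɳ/; /ʈ/ → [ɖ] before /ɢ/; /q/ → [ɢ] before /ŋ/. In each pair only voicing changes, matching the following consonant, while place and manner stay constant.
Nothing changes in [ɖippʊʐu]: there the adjacent consonants already agree in voicing (/p/ and /p/ are both voiceless), so this form is consistent with the same rule.
The rule targets /p/ (voiceless bilabial stop), which sits before the trigger /ɴ/ (voiced).
A voiced bilabial stop is [b], so the surface segment is [b].

[robɴe]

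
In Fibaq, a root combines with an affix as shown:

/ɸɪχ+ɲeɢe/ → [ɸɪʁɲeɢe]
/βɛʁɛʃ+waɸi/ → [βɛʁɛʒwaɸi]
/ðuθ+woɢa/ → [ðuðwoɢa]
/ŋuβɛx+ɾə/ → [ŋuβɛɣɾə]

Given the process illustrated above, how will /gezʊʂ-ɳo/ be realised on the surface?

[gezʊʐɳo]

The data show regressive voicing assimilation: /χ/ → [ʁ] before /ɲ/; /ʃ/ → [ʒ] before /w/; /θ/ → [ð] before /w/; /x/ → [ɣ] before /ɾ/. In each pair only voicing changes, matching the following consonant, while place and manner stay constant.
/ʂ/ is a voiceless retroflex fricative. The following trigger /ɳ/ is voiced, so /ʂ/ must become voiced as well.
Changing only its voicing to voiced gives [ʐ] — the voiced retroflex fricative.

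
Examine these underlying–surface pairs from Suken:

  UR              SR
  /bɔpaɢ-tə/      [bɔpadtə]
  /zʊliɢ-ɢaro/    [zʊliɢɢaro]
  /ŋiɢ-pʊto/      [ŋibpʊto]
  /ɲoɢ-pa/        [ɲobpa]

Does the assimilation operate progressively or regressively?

Comparing underlying and surface forms, /ɢ/ → [d] is the alternation; the neighbouring /t/ is constant.
The change uvular → alveolar matches the place of the following /t/, identifying this as place assimilation.
The other alternating form patterns the same way: /ɢ/ → [b] before /p/ (uvular → bilabial, matching bilabial) — only place changes, and always toward the following segment.
No alternation appears in [zʊliɢɢaro]: there the adjacent consonants already agree in place (/ɢ/ and /ɢ/ are both uvular), so this form is consistent with the same rule.
Since the segment that changes precedes the conditioning segment, the assimilation is regressive.

regressive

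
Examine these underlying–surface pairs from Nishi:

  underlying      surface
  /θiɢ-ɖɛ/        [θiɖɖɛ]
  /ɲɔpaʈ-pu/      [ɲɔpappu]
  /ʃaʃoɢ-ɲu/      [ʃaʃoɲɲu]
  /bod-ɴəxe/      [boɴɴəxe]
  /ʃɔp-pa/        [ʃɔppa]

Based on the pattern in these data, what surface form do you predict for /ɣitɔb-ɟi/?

[ɣitɔɟɟi]

The data show regressive total assimilation (/ɢ/ → [ɖ] before /ɖ/; /ʈ/ → [p] before /p/; /ɢ/ → [ɲ] before /ɲ/; /d/ → [ɴ] before /ɴ/): in every case the target segment becomes identical to its following neighbour, copying more than a single feature.
In [ʃɔppa] the two consonants at the boundary are already identical (/p/ + /p/), so the rule applies vacuously and nothing changes.
/b/ is the segment targeted by the rule; it sits immediately before /ɟ/, so it assimilates completely and surfaces as [ɟ].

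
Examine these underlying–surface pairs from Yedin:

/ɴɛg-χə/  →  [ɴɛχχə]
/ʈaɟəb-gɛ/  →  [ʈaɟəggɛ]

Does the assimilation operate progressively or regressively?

Underlying /g/ is realised as [χ] next to /χ/; /χ/ itself does not change.
The output [χ] is identical to the trigger /χ/ — every feature (place, manner, voicing) has been copied — so this is total assimilation.
The other form behaves the same way: /b/ → [g] before /g/ — in each case the output is a copy of the following consonant.
The trigger is the following segment, so the direction is regressive (anticipatory).

regressive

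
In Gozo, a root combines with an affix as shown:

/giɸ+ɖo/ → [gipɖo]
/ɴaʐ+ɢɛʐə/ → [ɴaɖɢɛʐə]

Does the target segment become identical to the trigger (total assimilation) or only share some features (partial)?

partial assimilation

Underlying /ɸ/ is realised as [p] next to /ɖ/; /ɖ/ itself does not change.
/ɸ/ is a fricative while /ɖ/ is a stop; the output [p] is a stop, matching the trigger — so the feature that spreads is manner.
Place and voice are unchanged, so the assimilation is partial, not total.
The other alternating form patterns the same way: /ʐ/ → [ɖ] before /ɢ/ (fricative → stop, matching a stop) — only manner changes, and always toward the following segment.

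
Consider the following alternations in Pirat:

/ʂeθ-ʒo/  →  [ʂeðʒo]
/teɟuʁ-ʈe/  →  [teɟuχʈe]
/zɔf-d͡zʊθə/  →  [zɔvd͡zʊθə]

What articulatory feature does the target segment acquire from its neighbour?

Underlying /θ/ is realised as [ð] next to /ʒ/; /ʒ/ itself does not change.
The change voiceless → voiced matches the voicing of the following /ʒ/, identifying this as voicing assimilation.
The other alternating forms pattern the same way: /ʁ/ → [χ] before /ʈ/ (voiced → voiceless, matching voiceless); /f/ → [v] before /d͡z/ (voiceless → voiced, matching voiced) — only voicing changes, and always toward the following segment.

voicing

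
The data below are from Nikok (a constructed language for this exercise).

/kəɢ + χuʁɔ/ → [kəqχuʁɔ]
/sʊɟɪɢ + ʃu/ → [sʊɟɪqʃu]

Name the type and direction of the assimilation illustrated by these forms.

Comparing underlying and surface forms, /ɢ/ → [q] is the alternation; the neighbouring /χ/ is constant.
/ɢ/ is voiced while /χ/ is voiceless; the output [q] is voiceless, matching the trigger — so the feature that spreads is voicing.
Place and manner are unchanged, so the assimilation is partial, not total.
The other alternating form patterns the same way: /ɢ/ → [q] before /ʃ/ (voiced → voiceless, matching voiceless) — only voicing changes, and always toward the following segment.
The trigger is the following segment, so the direction is regressive (anticipatory).

regressive voicing assimilation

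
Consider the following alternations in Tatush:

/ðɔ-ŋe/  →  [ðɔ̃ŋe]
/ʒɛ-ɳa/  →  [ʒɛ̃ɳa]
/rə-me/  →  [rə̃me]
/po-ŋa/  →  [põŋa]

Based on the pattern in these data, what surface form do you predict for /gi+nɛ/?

The data show regressive nasality assimilation (vowel nasalisation): /ɔ/ → [ɔ̃] before /ŋ/; /ɛ/ → [ɛ̃] before /ɳ/; /ə/ → [ə̃] before /m/; /o/ → [õ] before /ŋ/ — a vowel is nasalised by an immediately following nasal consonant.
/i/ sits next to the nasal /n/ and is therefore nasalised to [ĩ].

[gĩnɛ]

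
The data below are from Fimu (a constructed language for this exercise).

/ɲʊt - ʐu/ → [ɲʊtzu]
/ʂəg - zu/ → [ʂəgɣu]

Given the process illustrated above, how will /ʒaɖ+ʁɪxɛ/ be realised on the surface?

The data show progressive place assimilation: /ʐ/ → [z] after /t/; /z/ → [ɣ] after /g/. In each pair only place changes, matching the preceding consonant, while manner and voice stay constant.
The rule targets /ʁ/ (voiced uvular fricative), which sits after the trigger /ɖ/ (retroflex).
The voiced retroflex fricative is [ʐ], so /ʁ/ → [ʐ].

[ʒaɖʐɪxɛ]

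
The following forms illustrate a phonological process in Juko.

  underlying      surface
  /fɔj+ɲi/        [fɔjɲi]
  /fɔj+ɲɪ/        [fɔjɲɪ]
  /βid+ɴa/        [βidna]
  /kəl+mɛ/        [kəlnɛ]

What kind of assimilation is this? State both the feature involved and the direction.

Underlying /ɴ/ is realised as [n] next to /d/; /d/ itself does not change.
The change uvular → alveolar matches the place of the preceding /d/, identifying this as place assimilation.
Manner and voice are unchanged, so the assimilation is partial, not total.
The other alternating form patterns the same way: /m/ → [n] after /l/ (bilabial → alveolar, matching alveolar) — only place changes, and always toward the preceding segment.
Nothing changes in [fɔjɲi], [fɔjɲɪ]: there the adjacent consonants already agree in place (/ɲ/ and /j/ are both palatal; /ɲ/ and /j/ are both palatal), so these forms are consistent with the same rule.
Since the segment that changes follows the conditioning segment, the assimilation is progressive.

progressive place assimilation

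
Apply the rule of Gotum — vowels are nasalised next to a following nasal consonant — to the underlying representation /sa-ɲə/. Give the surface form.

The vowel /a/ is adjacent to the following nasal /ɲ/, so it acquires [+nasal] and surfaces as [ã].

[sãɲə]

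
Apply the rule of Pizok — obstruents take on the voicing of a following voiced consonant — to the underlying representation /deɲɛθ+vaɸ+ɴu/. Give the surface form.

[deɲɛðvaβɴu]

The rule targets /θ/ (voiceless dental fricative), which sits before the trigger /v/ (voiced).
A voiced dental fricative is [ð], so the surface segment is [ð].
At the second juncture, /ɸ/ likewise becomes [β] adjacent to /ɴ/.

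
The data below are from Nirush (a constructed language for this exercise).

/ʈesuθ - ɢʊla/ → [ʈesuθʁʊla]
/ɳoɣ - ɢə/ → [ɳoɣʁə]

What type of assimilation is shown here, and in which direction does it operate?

progressive manner assimilation

Comparing underlying and surface forms, /ɢ/ → [ʁ] is the alternation; the neighbouring /θ/ is constant.
/ɢ/ is a stop while /θ/ is a fricative; the output [ʁ] is a fricative, matching the trigger — so the feature that spreads is manner.
Place and voice are unchanged, so the assimilation is partial, not total.
Checking the remaining alternation: /ɢ/ → [ʁ] after /ɣ/ (stop → fricative, matching a fricative) — only manner changes, and always toward the preceding segment.
Since the segment that changes follows the conditioning segment, the assimilation is progressive.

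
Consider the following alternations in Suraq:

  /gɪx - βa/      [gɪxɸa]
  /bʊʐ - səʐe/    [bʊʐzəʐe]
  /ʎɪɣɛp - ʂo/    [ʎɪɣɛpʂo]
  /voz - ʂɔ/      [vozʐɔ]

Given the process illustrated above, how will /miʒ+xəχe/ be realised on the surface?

The data show progressive voicing assimilation: /β/ → [ɸ] after /x/; /s/ → [z] after /ʐ/; /ʂ/ → [ʐ] after /z/. In each pair only voicing changes, matching the preceding consonant, while place and manner stay constant.
No alternation appears in [ʎɪɣɛpʂo]: there the adjacent consonants already agree in voicing (/ʂ/ and /p/ are both voiceless), so this form is consistent with the same rule.
/x/ is a voiceless velar fricative. The preceding trigger /ʒ/ is voiced, so /x/ must become voiced as well.
Changing only its voicing to voiced gives [ɣ] — the voiced velar fricative.

[miʒɣəχe]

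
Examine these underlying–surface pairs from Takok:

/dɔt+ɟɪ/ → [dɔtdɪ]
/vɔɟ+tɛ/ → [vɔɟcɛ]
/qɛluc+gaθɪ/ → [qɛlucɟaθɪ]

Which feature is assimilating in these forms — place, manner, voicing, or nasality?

place

Comparing underlying and surface forms, /ɟ/ → [d] is the alternation; the neighbouring /t/ is constant.
/ɟ/ is palatal while /t/ is alveolar; the output [d] is alveolar, matching the trigger — so the feature that spreads is place.
The other alternating forms pattern the same way: /t/ → [c] after /ɟ/ (alveolar → palatal, matching palatal); /g/ → [ɟ] after /c/ (velar → palatal, matching palatal) — only place changes, and always toward the preceding segment.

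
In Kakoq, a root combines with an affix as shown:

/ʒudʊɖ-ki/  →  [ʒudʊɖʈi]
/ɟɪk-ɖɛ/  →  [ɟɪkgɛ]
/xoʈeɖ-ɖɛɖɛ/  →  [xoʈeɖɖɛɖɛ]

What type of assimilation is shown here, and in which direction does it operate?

progressive place assimilation

Comparing underlying and surface forms, /k/ → [ʈ] is the alternation; the neighbouring /ɖ/ is constant.
/k/ is velar while /ɖ/ is retroflex; the output [ʈ] is retroflex, matching the trigger — so the feature that spreads is place.
Manner and voice are unchanged, so the assimilation is partial, not total.
Checking the remaining alternation: /ɖ/ → [g] after /k/ (retroflex → velar, matching velar) — only place changes, and always toward the preceding segment.
No alternation appears in [xoʈeɖɖɛɖɛ]: there the adjacent consonants already agree in place (/ɖ/ and /ɖ/ are both retroflex), so this form is consistent with the same rule.
Since the segment that changes follows the conditioning segment, the assimilation is progressive.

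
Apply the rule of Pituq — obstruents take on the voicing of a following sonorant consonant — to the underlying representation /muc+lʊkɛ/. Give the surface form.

[muɟlʊkɛ]

/c/ is a voiceless palatal stop. The following trigger /l/ is voiced, so /c/ must become voiced as well.
A voiced palatal stop is [ɟ], so the surface segment is [ɟ].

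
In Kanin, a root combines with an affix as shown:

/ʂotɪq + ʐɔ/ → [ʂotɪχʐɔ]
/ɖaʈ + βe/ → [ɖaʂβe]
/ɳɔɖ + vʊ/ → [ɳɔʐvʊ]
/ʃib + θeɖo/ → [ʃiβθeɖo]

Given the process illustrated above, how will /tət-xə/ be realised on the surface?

The data show regressive manner assimilation: /q/ → [χ] before /ʐ/; /ʈ/ → [ʂ] before /β/; /ɖ/ → [ʐ] before /v/; /b/ → [β] before /θ/. In each pair only manner changes, matching the following consonant, while place and voice stay constant.
/t/ is a voiceless alveolar stop. The following trigger /x/ is a fricative, so /t/ must become a fricative as well.
A voiceless alveolar fricative is [s], so the surface segment is [s].

[təsxə]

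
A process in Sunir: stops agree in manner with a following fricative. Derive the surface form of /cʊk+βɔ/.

The rule targets /k/ (voiceless velar stop), which sits before the trigger /β/ (fricative).
A voiceless velar fricative is [x], so the surface segment is [x].

[cʊxβɔ]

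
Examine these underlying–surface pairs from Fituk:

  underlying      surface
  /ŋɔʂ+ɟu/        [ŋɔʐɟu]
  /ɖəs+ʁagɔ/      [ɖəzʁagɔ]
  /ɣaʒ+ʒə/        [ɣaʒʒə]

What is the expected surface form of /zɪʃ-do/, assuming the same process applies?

The data show regressive voicing assimilation: /ʂ/ → [ʐ] before /ɟ/; /s/ → [z] before /ʁ/. In each pair only voicing changes, matching the following consonant, while place and manner stay constant.
No alternation appears in [ɣaʒʒə]: there the adjacent consonants already agree in voicing (/ʒ/ and /ʒ/ are both voiced), so this form is consistent with the same rule.
/ʃ/ is a voiceless postalveolar fricative. The following trigger /d/ is voiced, so /ʃ/ must become voiced as well.
The voiced postalveolar fricative is [ʒ], so /ʃ/ → [ʒ].

[zɪʒdo]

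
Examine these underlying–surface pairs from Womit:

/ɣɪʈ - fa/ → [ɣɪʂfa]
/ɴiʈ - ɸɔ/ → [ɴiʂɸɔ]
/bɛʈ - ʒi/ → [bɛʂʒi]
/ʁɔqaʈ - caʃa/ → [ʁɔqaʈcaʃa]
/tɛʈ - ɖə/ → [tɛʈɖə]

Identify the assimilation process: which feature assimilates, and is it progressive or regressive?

regressive manner assimilation

Comparing underlying and surface forms, /ʈ/ → [ʂ] is the alternation; the neighbouring /f/ is constant.
The change stop → fricative matches the manner of the following /f/, identifying this as manner assimilation.
Place and voice are unchanged, so the assimilation is partial, not total.
The other alternating forms pattern the same way: /ʈ/ → [ʂ] before /ɸ/ (stop → fricative, matching a fricative); /ʈ/ → [ʂ] before /ʒ/ (stop → fricative, matching a fricative) — only manner changes, and always toward the following segment.
No alternation appears in [ʁɔqaʈcaʃa], [tɛʈɖə]: there the adjacent consonants already agree in manner (/ʈ/ and /c/ are both stops; /ʈ/ and /ɖ/ are both stops), so these forms are consistent with the same rule.
The trigger is the following segment, so the direction is regressive (anticipatory).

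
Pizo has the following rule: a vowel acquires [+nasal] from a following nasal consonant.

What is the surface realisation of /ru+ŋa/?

[rũŋa]

The vowel /u/ is adjacent to the following nasal /ŋ/, so it acquires [+nasal] and surfaces as [ũ].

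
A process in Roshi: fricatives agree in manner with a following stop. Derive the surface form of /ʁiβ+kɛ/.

/β/ is a voiced bilabial fricative. The following trigger /k/ is a stop, so /β/ must become a stop as well.
Changing only its manner to stop gives [b] — the voiced bilabial stop.

[ʁibkɛ]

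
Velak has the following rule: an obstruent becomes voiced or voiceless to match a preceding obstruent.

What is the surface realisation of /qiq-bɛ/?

The rule targets /b/ (voiced bilabial stop), which sits after the trigger /q/ (voiceless).
The voiceless bilabial stop is [p], so /b/ → [p].

[qiqpɛ]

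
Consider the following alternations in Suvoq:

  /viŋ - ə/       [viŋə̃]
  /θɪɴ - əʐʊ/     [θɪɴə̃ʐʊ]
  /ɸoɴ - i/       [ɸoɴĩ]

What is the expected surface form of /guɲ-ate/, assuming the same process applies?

[guɲãte]

The data show progressive nasality assimilation (vowel nasalisation): /ə/ → [ə̃] after /ŋ/; /ə/ → [ə̃] after /ɴ/; /i/ → [ĩ] after /ɴ/ — a vowel is nasalised by an immediately preceding nasal consonant.
/a/ sits next to the nasal /ɲ/ and is therefore nasalised to [ã].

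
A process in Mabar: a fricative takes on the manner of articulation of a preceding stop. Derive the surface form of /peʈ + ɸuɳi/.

/ɸ/ is a voiceless bilabial fricative. The preceding trigger /ʈ/ is a stop, so /ɸ/ must become a stop as well.
A voiceless bilabial stop is [p], so the surface segment is [p].

[peʈpuɳi]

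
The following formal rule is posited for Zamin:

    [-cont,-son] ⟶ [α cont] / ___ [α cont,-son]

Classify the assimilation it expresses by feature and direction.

regressive manner assimilation

The rule copies [cont] (continuancy) from the environment onto the target stops; since [±cont] encodes the stop/fricative manner contrast, the assimilating dimension is manner.
The conditioning segment sits to the right of the focus bar, meaning the trigger follows the segment that changes — regressive assimilation.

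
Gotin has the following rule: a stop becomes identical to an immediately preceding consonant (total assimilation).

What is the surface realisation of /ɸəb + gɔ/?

/g/ is the segment targeted by the rule; it sits immediately after /b/, so it assimilates completely and surfaces as [b].

[ɸəbbɔ]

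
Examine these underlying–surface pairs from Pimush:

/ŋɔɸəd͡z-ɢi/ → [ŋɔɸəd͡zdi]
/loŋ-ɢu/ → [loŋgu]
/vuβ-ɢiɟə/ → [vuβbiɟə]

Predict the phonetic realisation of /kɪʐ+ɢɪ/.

The data show progressive place assimilation: /ɢ/ → [d] after /d͡z/; /ɢ/ → [g] after /ŋ/; /ɢ/ → [b] after /β/. In each pair only place changes, matching the preceding consonant, while manner and voice stay constant.
/ɢ/ is a voiced uvular stop. The preceding trigger /ʐ/ is retroflex, so /ɢ/ must become retroflex as well.
The voiced retroflex stop is [ɖ], so /ɢ/ → [ɖ].

[kɪʐɖɪ]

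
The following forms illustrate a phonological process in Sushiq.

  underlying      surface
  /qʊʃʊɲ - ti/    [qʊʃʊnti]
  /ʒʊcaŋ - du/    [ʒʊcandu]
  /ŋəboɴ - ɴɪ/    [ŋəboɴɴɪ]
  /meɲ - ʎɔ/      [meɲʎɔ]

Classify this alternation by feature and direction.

Comparing underlying and surface forms, /ɲ/ → [n] is the alternation; the neighbouring /t/ is constant.
The change palatal → alveolar matches the place of the following /t/, identifying this as place assimilation.
Manner and voice are unchanged, so the assimilation is partial, not total.
Checking the remaining alternation: /ŋ/ → [n] before /d/ (velar → alveolar, matching alveolar) — only place changes, and always toward the following segment.
No alternation appears in [ŋəboɴɴɪ], [meɲʎɔ]: there the adjacent consonants already agree in place (/ɴ/ and /ɴ/ are both uvular; /ɲ/ and /ʎ/ are both palatal), so these forms are consistent with the same rule.
The trigger is the following segment, so the direction is regressive (anticipatory).

regressive place assimilation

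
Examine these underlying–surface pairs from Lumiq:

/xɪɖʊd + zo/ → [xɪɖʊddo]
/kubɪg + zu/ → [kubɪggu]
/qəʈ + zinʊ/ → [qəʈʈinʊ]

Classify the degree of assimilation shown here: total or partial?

total assimilation

The segment that alternates is /z/, which surfaces as [g] when adjacent to /g/.
The output [g] is identical to the trigger /g/ — every feature (place, manner, voicing) has been copied — so this is total assimilation.
The other forms behave the same way: /z/ → [d] after /d/; /z/ → [ʈ] after /ʈ/ — in each case the output is a copy of the preceding consonant.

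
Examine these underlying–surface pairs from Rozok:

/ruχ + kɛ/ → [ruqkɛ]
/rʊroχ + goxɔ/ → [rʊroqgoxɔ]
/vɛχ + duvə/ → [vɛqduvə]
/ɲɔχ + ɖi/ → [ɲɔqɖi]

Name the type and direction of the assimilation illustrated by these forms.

regressive manner assimilation

The segment that alternates is /χ/, which surfaces as [q] when adjacent to /k/.
The change fricative → stop matches the manner of the following /k/, identifying this as manner assimilation.
Place and voice are unchanged, so the assimilation is partial, not total.
The other alternating forms pattern the same way: /χ/ → [q] before /g/ (fricative → stop, matching a stop); /χ/ → [q] before /d/ (fricative → stop, matching a stop); /χ/ → [q] before /ɖ/ (fricative → stop, matching a stop) — only manner changes, and always toward the following segment.
The trigger is the following segment, so the direction is regressive (anticipatory).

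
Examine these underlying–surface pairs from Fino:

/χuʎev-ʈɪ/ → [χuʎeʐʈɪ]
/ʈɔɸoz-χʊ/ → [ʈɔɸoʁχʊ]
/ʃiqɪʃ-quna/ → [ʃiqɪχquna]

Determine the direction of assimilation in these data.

The segment that alternates is /v/, which surfaces as [ʐ] when adjacent to /ʈ/.
The change labiodental → retroflex matches the place of the following /ʈ/, identifying this as place assimilation.
Checking the remaining alternations: /z/ → [ʁ] before /χ/ (alveolar → uvular, matching uvular); /ʃ/ → [χ] before /q/ (postalveolar → uvular, matching uvular) — only place changes, and always toward the following segment.
The trigger is the following segment, so the direction is regressive (anticipatory).

regressive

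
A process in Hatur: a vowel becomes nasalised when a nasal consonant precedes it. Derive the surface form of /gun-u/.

[gunũ]

/u/ sits next to the nasal /n/ and is therefore nasalised to [ũ].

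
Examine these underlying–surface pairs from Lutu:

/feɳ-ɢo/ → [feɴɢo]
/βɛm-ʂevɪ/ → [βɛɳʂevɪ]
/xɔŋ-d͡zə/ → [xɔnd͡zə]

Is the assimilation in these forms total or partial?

Underlying /ɳ/ is realised as [ɴ] next to /ɢ/; /ɢ/ itself does not change.
/ɳ/ is retroflex while /ɢ/ is uvular; the output [ɴ] is uvular, matching the trigger — so the feature that spreads is place.
Manner and voice are unchanged, so the assimilation is partial, not total.
The same holds elsewhere in the data: /m/ → [ɳ] before /ʂ/ (bilabial → retroflex, matching retroflex); /ŋ/ → [n] before /d͡z/ (velar → alveolar, matching alveolar) — only place changes, and always toward the following segment.

partial assimilation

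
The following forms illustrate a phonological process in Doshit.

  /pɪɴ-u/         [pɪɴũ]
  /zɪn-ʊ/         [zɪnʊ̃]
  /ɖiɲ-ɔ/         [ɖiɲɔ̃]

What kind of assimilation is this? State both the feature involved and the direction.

The vowel /u/ surfaces as nasalised [ũ] next to the preceding nasal /ɴ/ — it has acquired the [+nasal] feature of its neighbour.
The other forms show the same pattern: /ʊ/ → [ʊ̃] after /n/; /ɔ/ → [ɔ̃] after /ɲ/ — each time a vowel is nasalised next to a preceding nasal.
Because the conditioning nasal is to the left of the vowel that changes, the process is progressive (perseverative).

progressive nasality assimilation (vowel nasalisation)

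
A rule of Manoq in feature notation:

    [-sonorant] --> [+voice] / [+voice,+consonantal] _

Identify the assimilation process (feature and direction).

The target ([-sonorant], obstruents) acquires [+voice] next to a voiced consonant ([+voice,+consonantal]) — it takes on the voicing of its neighbour, so the feature that spreads is voicing.
The conditioning segment sits to the left of the focus bar, meaning the trigger precedes the segment that changes — progressive assimilation.

progressive voicing assimilation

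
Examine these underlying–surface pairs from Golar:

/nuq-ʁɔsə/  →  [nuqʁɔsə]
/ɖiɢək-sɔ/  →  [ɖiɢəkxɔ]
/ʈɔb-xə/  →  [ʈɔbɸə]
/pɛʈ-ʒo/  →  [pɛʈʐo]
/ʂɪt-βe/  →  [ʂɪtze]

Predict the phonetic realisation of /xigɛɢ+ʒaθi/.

[xigɛɢʁaθi]

The data show progressive place assimilation: /s/ → [x] after /k/; /x/ → [ɸ] after /b/; /ʒ/ → [ʐ] after /ʈ/; /β/ → [z] after /t/. In each pair only place changes, matching the preceding consonant, while manner and voice stay constant.
No alternation appears in [nuqʁɔsə]: there the adjacent consonants already agree in place (/ʁ/ and /q/ are both uvular), so this form is consistent with the same rule.
/ʒ/ is a voiced postalveolar fricative. The preceding trigger /ɢ/ is uvular, so /ʒ/ must become uvular as well.
A voiced uvular fricative is [ʁ], so the surface segment is [ʁ].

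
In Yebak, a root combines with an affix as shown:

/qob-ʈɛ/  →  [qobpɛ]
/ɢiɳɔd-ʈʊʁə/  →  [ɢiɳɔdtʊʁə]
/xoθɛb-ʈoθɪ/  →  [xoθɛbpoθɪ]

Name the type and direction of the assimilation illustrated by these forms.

Underlying /ʈ/ is realised as [p] next to /b/; /b/ itself does not change.
/ʈ/ is retroflex while /b/ is bilabial; the output [p] is bilabial, matching the trigger — so the feature that spreads is place.
Manner and voice are unchanged, so the assimilation is partial, not total.
The other alternating form patterns the same way: /ʈ/ → [t] after /d/ (retroflex → alveolar, matching alveolar) — only place changes, and always toward the preceding segment.
The trigger is the preceding segment, so the direction is progressive (perseverative).

progressive place assimilation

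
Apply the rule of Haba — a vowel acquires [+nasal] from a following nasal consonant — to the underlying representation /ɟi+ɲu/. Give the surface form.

/i/ sits next to the nasal /ɲ/ and is therefore nasalised to [ĩ].

[ɟĩɲu]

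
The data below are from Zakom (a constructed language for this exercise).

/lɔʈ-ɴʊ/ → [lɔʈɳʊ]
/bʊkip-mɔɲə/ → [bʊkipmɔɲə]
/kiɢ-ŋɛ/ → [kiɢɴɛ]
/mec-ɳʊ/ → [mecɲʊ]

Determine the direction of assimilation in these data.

progressive

The segment that alternates is /ɴ/, which surfaces as [ɳ] when adjacent to /ʈ/.
/ɴ/ is uvular while /ʈ/ is retroflex; the output [ɳ] is retroflex, matching the trigger — so the feature that spreads is place.
Checking the remaining alternations: /ŋ/ → [ɴ] after /ɢ/ (velar → uvular, matching uvular); /ɳ/ → [ɲ] after /c/ (retroflex → palatal, matching palatal) — only place changes, and always toward the preceding segment.
Nothing changes in [bʊkipmɔɲə]: there the adjacent consonants already agree in place (/m/ and /p/ are both bilabial), so this form is consistent with the same rule.
Since the segment that changes follows the conditioning segment, the assimilation is progressive.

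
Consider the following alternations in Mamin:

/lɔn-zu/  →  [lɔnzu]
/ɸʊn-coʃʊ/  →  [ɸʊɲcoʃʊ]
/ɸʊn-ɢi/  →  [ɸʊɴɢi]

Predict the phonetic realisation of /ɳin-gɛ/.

[ɳiŋgɛ]

The data show regressive place assimilation: /n/ → [ɲ] before /c/; /n/ → [ɴ] before /ɢ/. In each pair only place changes, matching the following consonant, while manner and voice stay constant.
Nothing changes in [lɔnzu]: there the adjacent consonants already agree in place (/n/ and /z/ are both alveolar), so this form is consistent with the same rule.
/n/ is a voiced alveolar nasal. The following trigger /g/ is velar, so /n/ must become velar as well.
The voiced velar nasal is [ŋ], so /n/ → [ŋ].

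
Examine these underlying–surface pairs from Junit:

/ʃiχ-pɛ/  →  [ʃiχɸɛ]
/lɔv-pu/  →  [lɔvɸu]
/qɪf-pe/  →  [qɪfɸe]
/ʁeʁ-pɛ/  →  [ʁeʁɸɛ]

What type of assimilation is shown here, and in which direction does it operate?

progressive manner assimilation

The segment that alternates is /p/, which surfaces as [ɸ] when adjacent to /χ/.
The change stop → fricative matches the manner of the preceding /χ/, identifying this as manner assimilation.
Place and voice are unchanged, so the assimilation is partial, not total.
Checking the remaining alternations: /p/ → [ɸ] after /v/ (stop → fricative, matching a fricative); /p/ → [ɸ] after /f/ (stop → fricative, matching a fricative); /p/ → [ɸ] after /ʁ/ (stop → fricative, matching a fricative) — only manner changes, and always toward the preceding segment.
The trigger is the preceding segment, so the direction is progressive (perseverative).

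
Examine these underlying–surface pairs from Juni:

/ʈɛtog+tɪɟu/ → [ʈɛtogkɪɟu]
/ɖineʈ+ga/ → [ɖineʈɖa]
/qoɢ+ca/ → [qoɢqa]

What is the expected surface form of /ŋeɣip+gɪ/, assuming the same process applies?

[ŋeɣipbɪ]

The data show progressive place assimilation: /t/ → [k] after /g/; /g/ → [ɖ] after /ʈ/; /c/ → [q] after /ɢ/. In each pair only place changes, matching the preceding consonant, while manner and voice stay constant.
The rule targets /g/ (voiced velar stop), which sits after the trigger /p/ (bilabial).
The voiced bilabial stop is [b], so /g/ → [b].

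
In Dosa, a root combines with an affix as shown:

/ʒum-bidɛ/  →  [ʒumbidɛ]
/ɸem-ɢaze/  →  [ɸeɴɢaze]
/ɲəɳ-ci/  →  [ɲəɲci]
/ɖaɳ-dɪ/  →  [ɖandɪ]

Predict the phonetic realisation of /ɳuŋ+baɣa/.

The data show regressive place assimilation: /m/ → [ɴ] before /ɢ/; /ɳ/ → [ɲ] before /c/; /ɳ/ → [n] before /d/. In each pair only place changes, matching the following consonant, while manner and voice stay constant.
Nothing changes in [ʒumbidɛ]: there the adjacent consonants already agree in place (/m/ and /b/ are both bilabial), so this form is consistent with the same rule.
/ŋ/ is a voiced velar nasal. The following trigger /b/ is bilabial, so /ŋ/ must become bilabial as well.
A voiced bilabial nasal is [m], so the surface segment is [m].

[ɳumbaɣa]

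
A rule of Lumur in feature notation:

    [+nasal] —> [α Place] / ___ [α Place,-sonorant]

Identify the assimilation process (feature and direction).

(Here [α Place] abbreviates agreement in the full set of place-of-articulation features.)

regressive place assimilation

The shared variable α links the value of the place features (abbreviated [Place]) on the target to the same value on the neighbouring segment, so place is the feature that assimilates.
Since the environment is written after the underscore, the trigger follows the target; the direction is regressive.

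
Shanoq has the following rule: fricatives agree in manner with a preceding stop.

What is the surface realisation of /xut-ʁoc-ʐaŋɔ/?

/ʁ/ is a voiced uvular fricative. The preceding trigger /t/ is a stop, so /ʁ/ must become a stop as well.
Changing only its manner to stop gives [ɢ] — the voiced uvular stop.
At the second juncture, /ʐ/ likewise becomes [ɖ] adjacent to /c/.

[xutɢocɖaŋɔ]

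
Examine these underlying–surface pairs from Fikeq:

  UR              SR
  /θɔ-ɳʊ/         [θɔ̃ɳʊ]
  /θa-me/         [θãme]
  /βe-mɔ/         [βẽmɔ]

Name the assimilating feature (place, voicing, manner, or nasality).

nasality

The vowel /ɔ/ surfaces as nasalised [ɔ̃] next to the following nasal /ɳ/ — it has acquired the [+nasal] feature of its neighbour.
The other forms show the same pattern: /a/ → [ã] before /m/; /e/ → [ẽ] before /m/ — each time a vowel is nasalised next to a following nasal.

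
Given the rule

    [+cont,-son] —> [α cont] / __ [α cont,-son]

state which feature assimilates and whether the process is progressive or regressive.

regressive manner assimilation

The shared variable α links the value of [cont] on the target to that of the neighbouring obstruent. [cont] distinguishes stops from fricatives — a manner-of-articulation feature — so this is manner assimilation.
Since the environment is written after the underscore, the trigger follows the target; the direction is regressive.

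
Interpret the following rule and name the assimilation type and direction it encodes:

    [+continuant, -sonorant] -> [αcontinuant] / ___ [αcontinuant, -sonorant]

The shared variable α links the value of [continuant] on the target to that of the neighbouring obstruent. [continuant] distinguishes stops from fricatives — a manner-of-articulation feature — so this is manner assimilation.
Since the environment is written after the underscore, the trigger follows the target; the direction is regressive.

regressive manner assimilation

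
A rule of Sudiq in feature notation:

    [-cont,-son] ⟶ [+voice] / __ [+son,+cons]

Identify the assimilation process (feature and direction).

regressive voicing assimilation

The target ([-cont,-son], stops) acquires [+voice] next to a sonorant consonant ([+son,+cons]) — it takes on the voicing of its neighbour, so the feature that spreads is voicing.
The conditioning segment sits to the right of the focus bar, meaning the trigger follows the segment that changes — regressive assimilation.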